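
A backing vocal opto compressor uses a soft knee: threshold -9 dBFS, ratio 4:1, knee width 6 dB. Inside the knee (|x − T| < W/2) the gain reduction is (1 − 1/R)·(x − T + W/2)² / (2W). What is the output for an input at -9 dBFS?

-9.5625 dBFS

x − T + W/2 = -9 − (-9) + 3 = 3.
GR = (1 − 1/4) × 3² / 12 = 0.75 × 9 / 12 = 0.5625 dB.
Output = -9 − 0.5625 = -9.5625 dBFS.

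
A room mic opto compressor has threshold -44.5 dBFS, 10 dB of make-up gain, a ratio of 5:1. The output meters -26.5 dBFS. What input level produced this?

-4.5 dBFS

Before make-up, the level was -26.5 − 10 = -36.5 dBFS.
That's 8 dB above the -44.5 dBFS threshold.
Before 5:1 compression the overshoot was 8 × 5 = 40 dB, so input = -44.5 + 40 = -4.5 dBFS.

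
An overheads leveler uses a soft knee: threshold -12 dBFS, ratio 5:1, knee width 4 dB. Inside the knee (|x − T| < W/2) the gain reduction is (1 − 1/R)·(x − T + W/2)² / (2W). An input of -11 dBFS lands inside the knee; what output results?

-11.9 dBFS

x − T + W/2 = -11 − (-12) + 2 = 3.
GR = (1 − 1/5) × 3² / 8 = 0.8 × 9 / 8 = 0.9 dB.
Output = -11 − 0.9 = -11.9 dBFS.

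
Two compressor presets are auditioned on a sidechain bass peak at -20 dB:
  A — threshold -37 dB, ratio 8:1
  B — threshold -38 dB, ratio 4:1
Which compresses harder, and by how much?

A, by 1.375 dB

A: 17 dB over, compressed to 2.125 dB over, so 14.875 dB of GR.
B: 18 dB over, compressed to 4.5 dB over, so 13.5 dB of GR.
A applies 1.375 dB more gain reduction.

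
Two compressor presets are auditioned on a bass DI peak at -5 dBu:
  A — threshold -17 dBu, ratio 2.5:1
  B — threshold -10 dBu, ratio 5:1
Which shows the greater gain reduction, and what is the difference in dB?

A, by 3.2 dB

A: 12 dB over, compressed to 4.8 dB over, so 7.2 dB of GR.
B: 5 dB over, compressed to 1 dB over, so 4 dB of GR.
Difference: 3.2 dB in favour of A.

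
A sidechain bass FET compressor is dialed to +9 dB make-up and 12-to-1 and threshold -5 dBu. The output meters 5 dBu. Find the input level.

Stripping the +9 dB make-up gives -4 dBu at the gain stage.
That's 1 dB above the -5 dBu threshold.
Input overshoot = R × output overshoot = 12 dB → input = -5 + 12 = 7 dBu.

7 dBu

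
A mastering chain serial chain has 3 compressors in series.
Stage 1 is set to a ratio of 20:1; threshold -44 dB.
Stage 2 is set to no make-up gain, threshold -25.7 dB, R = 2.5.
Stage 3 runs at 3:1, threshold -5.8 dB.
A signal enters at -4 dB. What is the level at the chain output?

Stage 1: -4 dB is 40 dB over -44 dB; at 20:1 that becomes 2 dB over, giving -42 dB.
Stage 2: -42 dB is at or below the -25.7 dB threshold — no compression; output -42 dB.
Stage 3: below threshold (-42 ≤ -5.8); passes unchanged; output -42 dB.

-42 dB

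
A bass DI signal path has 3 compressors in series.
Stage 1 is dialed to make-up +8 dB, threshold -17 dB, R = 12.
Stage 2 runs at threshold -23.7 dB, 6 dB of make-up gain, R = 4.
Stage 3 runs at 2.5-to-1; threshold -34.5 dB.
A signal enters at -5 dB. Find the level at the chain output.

Stage 1: -5 dB is 12 dB over -17 dB; at 12:1 that becomes 1 dB over, giving -16 dB; +8 dB make-up → -8 dB.
Stage 2: overshoot 15.7 dB → 15.7/4 = 3.925 dB → -19.775 dB; +6 dB make-up → -13.775 dB.
Stage 3: -13.775 dB is 20.725 dB over -34.5 dB; at 2.5:1 that becomes 8.29 dB over, giving -26.21 dB.

-26.21 dB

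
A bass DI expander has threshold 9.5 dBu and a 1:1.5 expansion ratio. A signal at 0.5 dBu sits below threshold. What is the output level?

-4 dBu

Below threshold, a 1:1.5 expander applies gain = (1.5−1)×(T − x) of attenuation.
(1.5−1) × 9 = 4.5 dB, so output = 0.5 − 4.5 = -4 dBu.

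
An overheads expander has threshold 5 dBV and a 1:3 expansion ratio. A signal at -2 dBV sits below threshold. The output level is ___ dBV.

-16 dBV

Undershoot = 5 − (-2) = 7 dB.
At 1:3, that expands to 21 dB under threshold.
Output = 5 − 21 = -16 dBV.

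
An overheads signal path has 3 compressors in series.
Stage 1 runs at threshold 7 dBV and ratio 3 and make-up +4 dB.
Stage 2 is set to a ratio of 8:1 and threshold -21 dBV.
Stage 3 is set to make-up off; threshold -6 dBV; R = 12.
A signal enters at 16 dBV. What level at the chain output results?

Stage 1: overshoot 9 dB → 9/3 = 3 dB → 10 dBV; +4 dB make-up → 14 dBV.
Stage 2: 35 dB above -21 dBV, reduced 8:1 to 4.375 dB above → -16.625 dBV.
Stage 3: below threshold (-16.625 ≤ -6); passes unchanged; output -16.625 dBV.

-16.625 dBV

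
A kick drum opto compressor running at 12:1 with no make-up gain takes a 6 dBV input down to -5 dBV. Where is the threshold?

Input is 12 dB above T (since output overshoot × R = input overshoot: (-5 − T)·12 = 6 − T gives T = -6 dBV).
Check: -6 + (6 − (-6))/12 = -6 + 1 = -5 dBV. ✓

-6 dBV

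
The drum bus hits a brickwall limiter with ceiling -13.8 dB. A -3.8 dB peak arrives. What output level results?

The limiter clamps the peak to its -13.8 dB ceiling.

-13.8 dB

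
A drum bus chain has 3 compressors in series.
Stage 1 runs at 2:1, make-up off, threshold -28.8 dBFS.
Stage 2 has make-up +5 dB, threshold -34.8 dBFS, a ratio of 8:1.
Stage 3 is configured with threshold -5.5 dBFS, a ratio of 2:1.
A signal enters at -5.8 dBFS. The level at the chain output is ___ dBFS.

-27.6125 dBFS

Stage 1: overshoot 23 dB → 23/2 = 11.5 dB → -17.3 dBFS.
Stage 2: overshoot 17.5 dB → 17.5/8 = 2.1875 dB → -32.6125 dBFS; +5 dB make-up → -27.6125 dBFS.
Stage 3: below threshold (-27.6125 ≤ -5.5); passes unchanged; output -27.6125 dBFS.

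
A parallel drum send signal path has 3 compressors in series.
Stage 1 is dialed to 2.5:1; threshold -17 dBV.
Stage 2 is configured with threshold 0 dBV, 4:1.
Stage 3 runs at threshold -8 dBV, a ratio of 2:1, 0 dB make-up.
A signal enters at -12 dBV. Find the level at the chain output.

-15 dBV

Stage 1: -12 dBV is 5 dB over -17 dBV; at 2.5:1 that becomes 2 dB over, giving -15 dBV.
Stage 2: below threshold (-15 ≤ 0); passes unchanged; output -15 dBV.
Stage 3: -15 dBV is at or below the -8 dBV threshold — no compression; output -15 dBV.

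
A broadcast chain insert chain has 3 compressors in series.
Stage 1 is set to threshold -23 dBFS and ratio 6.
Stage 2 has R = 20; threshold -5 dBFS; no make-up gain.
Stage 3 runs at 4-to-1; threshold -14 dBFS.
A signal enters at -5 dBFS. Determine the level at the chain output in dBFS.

Stage 1: -5 dBFS is 18 dB over -23 dBFS; at 6:1 that becomes 3 dB over, giving -20 dBFS.
Stage 2: -20 dBFS ≤ -5 dBFS, so stage 2 doesn't engage; output -20 dBFS.
Stage 3: below threshold (-20 ≤ -14); passes unchanged; output -20 dBFS.

-20 dBFS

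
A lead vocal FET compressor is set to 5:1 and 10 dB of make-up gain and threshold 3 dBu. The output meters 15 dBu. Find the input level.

13 dBu

Before make-up, the level was 15 − 10 = 5 dBu.
That's 2 dB above the 3 dBu threshold.
Input overshoot = R × output overshoot = 10 dB → input = 3 + 10 = 13 dBu.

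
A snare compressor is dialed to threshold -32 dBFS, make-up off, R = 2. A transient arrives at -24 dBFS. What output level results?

-24 dBFS sits 8 dB over threshold.
At 2:1 the overshoot is divided by 2, leaving 4 dB above threshold.
So the level is -32 + 4 = -28 dBFS.

-28 dBFS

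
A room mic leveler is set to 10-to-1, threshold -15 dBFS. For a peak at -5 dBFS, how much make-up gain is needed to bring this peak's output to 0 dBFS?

The peak compresses to -15 + 10/10 = -14 dBFS.
To reach 0 dBFS requires 0 − (-14) = 14 dB of make-up.

14 dB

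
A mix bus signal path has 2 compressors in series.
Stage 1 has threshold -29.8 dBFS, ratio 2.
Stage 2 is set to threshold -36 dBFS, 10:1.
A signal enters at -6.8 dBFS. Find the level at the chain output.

Stage 1: overshoot 23 dB → 23/2 = 11.5 dB → -18.3 dBFS.
Stage 2: 17.7 dB above -36 dBFS, reduced 10:1 to 1.77 dB above → -34.23 dBFS.

-34.23 dBFS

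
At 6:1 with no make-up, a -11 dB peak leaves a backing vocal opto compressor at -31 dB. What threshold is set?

Input is 24 dB above T (since output overshoot × R = input overshoot: (-31 − T)·6 = -11 − T gives T = -35 dB).
Check: -35 + (-11 − (-35))/6 = -35 + 4 = -31 dB. ✓

-35 dB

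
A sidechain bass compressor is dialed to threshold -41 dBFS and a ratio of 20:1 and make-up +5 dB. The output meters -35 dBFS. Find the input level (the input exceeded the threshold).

Stripping the +5 dB make-up gives -40 dBFS at the gain stage.
Post-compression overshoot = -40 − (-41) = 1 dB.
Undo the ratio: input overshoot = 1 × 20 = 20 dB, giving input = -21 dBFS.

-21 dBFS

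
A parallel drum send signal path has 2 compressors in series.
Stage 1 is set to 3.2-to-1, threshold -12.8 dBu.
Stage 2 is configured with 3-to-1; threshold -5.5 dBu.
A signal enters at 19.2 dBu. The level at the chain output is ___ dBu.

-4.6 dBu

Stage 1: 32 dB above -12.8 dBu, reduced 3.2:1 to 10 dB above → -2.8 dBu.
Stage 2: 2.7 dB above -5.5 dBu, reduced 3:1 to 0.9 dB above → -4.6 dBu.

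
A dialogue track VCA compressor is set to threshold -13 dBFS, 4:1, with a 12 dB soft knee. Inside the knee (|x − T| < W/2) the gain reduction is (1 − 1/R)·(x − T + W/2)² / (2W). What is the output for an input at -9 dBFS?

x − T + W/2 = -9 − (-13) + 6 = 10.
GR = (1 − 1/4) × 10² / 24 = 0.75 × 100 / 24 = 3.125 dB.
Output = -9 − 3.125 = -12.125 dBFS.

-12.125 dBFS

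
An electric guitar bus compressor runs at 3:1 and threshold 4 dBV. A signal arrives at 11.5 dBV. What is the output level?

Overshoot: 11.5 − 4 = 7.5 dB.
At 3:1 the overshoot is divided by 3, leaving 2.5 dB above threshold.
Output = 4 + 2.5 = 6.5 dBV.

6.5 dBV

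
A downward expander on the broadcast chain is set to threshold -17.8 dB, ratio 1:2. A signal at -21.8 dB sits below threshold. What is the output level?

-25.8 dB

Below threshold, a 1:2 expander applies gain = (2−1)×(T − x) of attenuation.
(2−1) × 4 = 4 dB, so output = -21.8 − 4 = -25.8 dB.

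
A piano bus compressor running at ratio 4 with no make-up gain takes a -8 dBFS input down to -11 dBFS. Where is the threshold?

-12 dBFS

Input is 4 dB above T (since output overshoot × R = input overshoot: (-11 − T)·4 = -8 − T gives T = -12 dBFS).
Check: -12 + (-8 − (-12))/4 = -12 + 1 = -11 dBFS. ✓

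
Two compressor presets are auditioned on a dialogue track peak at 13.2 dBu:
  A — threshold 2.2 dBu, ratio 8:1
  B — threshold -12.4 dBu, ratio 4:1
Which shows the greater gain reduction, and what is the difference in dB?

A: 11 dB over, compressed to 1.375 dB over, so 9.625 dB of GR.
B: 25.6 dB over, compressed to 6.4 dB over, so 19.2 dB of GR.
B reduces 9.575 dB more.

B, by 9.575 dB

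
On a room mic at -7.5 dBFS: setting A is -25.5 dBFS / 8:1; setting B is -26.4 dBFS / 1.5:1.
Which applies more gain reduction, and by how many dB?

A, by 9.45 dB

A: GR = 18 − 18/8 = 15.75 dB.
B: GR = 18.9 − 18.9/1.5 = 6.3 dB.
Difference: 9.45 dB in favour of A.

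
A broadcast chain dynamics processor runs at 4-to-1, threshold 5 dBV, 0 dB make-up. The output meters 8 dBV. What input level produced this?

17 dBV

That's 3 dB above the 5 dBV threshold.
Before 4:1 compression the overshoot was 3 × 4 = 12 dB, so input = 5 + 12 = 17 dBV.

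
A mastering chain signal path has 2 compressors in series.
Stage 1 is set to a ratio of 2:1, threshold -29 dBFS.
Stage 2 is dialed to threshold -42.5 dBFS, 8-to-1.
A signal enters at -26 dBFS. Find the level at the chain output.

-40.625 dBFS

Stage 1: overshoot 3 dB → 3/2 = 1.5 dB → -27.5 dBFS.
Stage 2: -27.5 dBFS is 15 dB over -42.5 dBFS; at 8:1 that becomes 1.875 dB over, giving -40.625 dBFS.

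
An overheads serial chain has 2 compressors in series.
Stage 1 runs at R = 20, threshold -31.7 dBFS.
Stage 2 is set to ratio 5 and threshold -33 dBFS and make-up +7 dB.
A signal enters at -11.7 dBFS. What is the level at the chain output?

Stage 1: -11.7 dBFS is 20 dB over -31.7 dBFS; at 20:1 that becomes 1 dB over, giving -30.7 dBFS.
Stage 2: overshoot 2.3 dB → 2.3/5 = 0.46 dB → -32.54 dBFS; +7 dB make-up → -25.54 dBFS.

-25.54 dBFS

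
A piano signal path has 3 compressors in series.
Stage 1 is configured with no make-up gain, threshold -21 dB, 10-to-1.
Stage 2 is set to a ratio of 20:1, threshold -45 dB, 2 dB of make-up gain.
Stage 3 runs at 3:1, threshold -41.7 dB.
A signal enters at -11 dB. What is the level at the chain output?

-41.75 dB

Stage 1: -11 dB is 10 dB over -21 dB; at 10:1 that becomes 1 dB over, giving -20 dB.
Stage 2: -20 dB is 25 dB over -45 dB; at 20:1 that becomes 1.25 dB over, giving -43.75 dB; +2 dB make-up → -41.75 dB.
Stage 3: -41.75 dB ≤ -41.7 dB, so stage 3 doesn't engage; output -41.75 dB.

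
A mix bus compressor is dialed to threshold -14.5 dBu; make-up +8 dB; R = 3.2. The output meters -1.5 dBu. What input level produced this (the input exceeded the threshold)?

1.5 dBu

Before make-up, the level was -1.5 − 8 = -9.5 dBu.
The compressed level sits -9.5 − (-14.5) = 5 dB over threshold.
Before 3.2:1 compression the overshoot was 5 × 3.2 = 16 dB, so input = -14.5 + 16 = 1.5 dBu.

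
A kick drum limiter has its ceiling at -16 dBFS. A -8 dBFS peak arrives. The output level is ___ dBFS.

-16 dBFS

A brickwall limiter is an ∞:1 compressor: any input above the ceiling is clamped to -16 dBFS.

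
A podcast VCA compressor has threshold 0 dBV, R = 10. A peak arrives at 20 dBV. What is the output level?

2 dBV

Overshoot: 20 − 0 = 20 dB.
10:1 compression reduces that to 20/10 = 2 dB over.
So the level is 0 + 2 = 2 dBV.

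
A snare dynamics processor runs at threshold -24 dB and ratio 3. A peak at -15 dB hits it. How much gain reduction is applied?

Overshoot = -15 − (-24) = 9 dB.
A 3:1 ratio leaves 3 dB of that excess.
Gain reduction = 9 − 3 = 6 dB.

6 dB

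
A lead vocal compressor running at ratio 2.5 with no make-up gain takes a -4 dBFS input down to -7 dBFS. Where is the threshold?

-9 dBFS

Gain reduction = -4 − (-7) = 3 dB; output overshoot = GR / (R − 1) = 3 / 1.5 = 2 dB.
Threshold = output − output overshoot = -7 − 2 = -9 dBFS.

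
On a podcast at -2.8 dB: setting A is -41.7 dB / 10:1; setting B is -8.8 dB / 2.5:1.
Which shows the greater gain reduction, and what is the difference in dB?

A, by 31.41 dB

A: overshoot 38.9 dB → output overshoot 3.89 dB → GR 35.01 dB.
B: overshoot 6 dB → output overshoot 2.4 dB → GR 3.6 dB.
A applies 31.41 dB more gain reduction.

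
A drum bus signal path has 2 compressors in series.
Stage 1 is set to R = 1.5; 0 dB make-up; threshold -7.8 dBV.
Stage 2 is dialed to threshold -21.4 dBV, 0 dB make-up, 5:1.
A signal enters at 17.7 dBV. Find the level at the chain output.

-15.28 dBV

Stage 1: overshoot 25.5 dB → 25.5/1.5 = 17 dB → 9.2 dBV.
Stage 2: 9.2 dBV is 30.6 dB over -21.4 dBV; at 5:1 that becomes 6.12 dB over, giving -15.28 dBV.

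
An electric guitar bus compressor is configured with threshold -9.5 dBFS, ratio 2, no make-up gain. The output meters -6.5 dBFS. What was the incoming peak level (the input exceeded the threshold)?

-3.5 dBFS

That's 3 dB above the -9.5 dBFS threshold.
Before 2:1 compression the overshoot was 3 × 2 = 6 dB, so input = -9.5 + 6 = -3.5 dBFS.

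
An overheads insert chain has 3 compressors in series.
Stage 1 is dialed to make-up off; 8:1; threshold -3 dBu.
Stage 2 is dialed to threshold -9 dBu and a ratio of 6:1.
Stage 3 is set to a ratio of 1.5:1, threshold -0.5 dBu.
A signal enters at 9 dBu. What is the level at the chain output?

Stage 1: 9 dBu is 12 dB over -3 dBu; at 8:1 that becomes 1.5 dB over, giving -1.5 dBu.
Stage 2: overshoot 7.5 dB → 7.5/6 = 1.25 dB → -7.75 dBu.
Stage 3: below threshold (-7.75 ≤ -0.5); passes unchanged; output -7.75 dBu.

-7.75 dBu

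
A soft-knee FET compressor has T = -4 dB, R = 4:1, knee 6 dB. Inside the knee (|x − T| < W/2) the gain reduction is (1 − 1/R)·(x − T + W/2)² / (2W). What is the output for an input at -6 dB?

-6.0625 dB

x − T + W/2 = -6 − (-4) + 3 = 1.
GR = (1 − 1/4) × 1² / 12 = 0.75 × 1 / 12 = 0.0625 dB.
Output = -6 − 0.0625 = -6.0625 dB.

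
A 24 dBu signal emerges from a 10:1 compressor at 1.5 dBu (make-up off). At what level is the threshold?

-1 dBu

Let T be the threshold. Output overshoot = (input overshoot)/R, so 1.5 − T = (24 − T)/10.
10·(1.5 − T) = 24 − T → 9·T = 15 − 24 = -9.
T = -9/9 = -1 dBu.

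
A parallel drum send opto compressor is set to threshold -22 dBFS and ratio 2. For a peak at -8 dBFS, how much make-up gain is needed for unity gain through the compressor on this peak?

7 dB

The peak compresses to -22 + 14/2 = -15 dBFS.
To reach -8 dBFS requires -8 − (-15) = 7 dB of make-up.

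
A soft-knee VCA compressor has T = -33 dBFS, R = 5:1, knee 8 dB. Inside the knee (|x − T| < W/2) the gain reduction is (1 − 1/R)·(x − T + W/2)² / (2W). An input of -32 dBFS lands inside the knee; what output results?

x − T + W/2 = -32 − (-33) + 4 = 5.
GR = (1 − 1/5) × 5² / 16 = 0.8 × 25 / 16 = 1.25 dB.
Output = -32 − 1.25 = -33.25 dBFS.

-33.25 dBFS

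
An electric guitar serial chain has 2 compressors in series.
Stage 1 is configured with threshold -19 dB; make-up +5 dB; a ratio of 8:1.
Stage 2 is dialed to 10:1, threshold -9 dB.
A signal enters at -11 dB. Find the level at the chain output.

-13 dB

Stage 1: overshoot 8 dB → 8/8 = 1 dB → -18 dB; +5 dB make-up → -13 dB.
Stage 2: -13 dB ≤ -9 dB, so stage 2 doesn't engage; output -13 dB.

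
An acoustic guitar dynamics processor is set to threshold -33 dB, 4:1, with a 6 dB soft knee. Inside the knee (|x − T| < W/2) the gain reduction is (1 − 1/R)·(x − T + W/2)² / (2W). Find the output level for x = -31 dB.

x − T + W/2 = -31 − (-33) + 3 = 5.
GR = (1 − 1/4) × 5² / 12 = 0.75 × 25 / 12 = 1.5625 dB.
Output = -31 − 1.5625 = -32.5625 dB.

-32.5625 dB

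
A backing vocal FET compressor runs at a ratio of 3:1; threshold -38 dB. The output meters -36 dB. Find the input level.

-32 dB

That's 2 dB above the -38 dB threshold.
Before 3:1 compression the overshoot was 2 × 3 = 6 dB, so input = -38 + 6 = -32 dB.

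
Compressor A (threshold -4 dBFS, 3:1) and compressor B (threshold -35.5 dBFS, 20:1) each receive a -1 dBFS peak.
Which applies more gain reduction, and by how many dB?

A: GR = 3 − 3/3 = 2 dB.
B: GR = 34.5 − 34.5/20 = 32.775 dB.
B applies 30.775 dB more gain reduction.

B, by 30.775 dB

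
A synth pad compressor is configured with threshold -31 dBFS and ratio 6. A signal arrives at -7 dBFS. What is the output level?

-27 dBFS

Overshoot: -7 − (-31) = 24 dB.
At 6:1 the overshoot is divided by 6, leaving 4 dB above threshold.
So the level is -31 + 4 = -27 dBFS.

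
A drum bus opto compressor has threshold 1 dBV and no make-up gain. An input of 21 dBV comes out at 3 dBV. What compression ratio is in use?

10:1

Input overshoot = 21 − 1 = 20 dB; output overshoot = 3 − 1 = 2 dB.
Ratio = 20 / 2 = 10.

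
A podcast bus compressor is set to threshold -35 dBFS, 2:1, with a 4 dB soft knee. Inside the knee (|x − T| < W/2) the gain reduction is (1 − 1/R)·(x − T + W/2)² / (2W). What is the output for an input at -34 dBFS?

x − T + W/2 = -34 − (-35) + 2 = 3.
GR = (1 − 1/2) × 3² / 8 = 0.5 × 9 / 8 = 0.5625 dB.
Output = -34 − 0.5625 = -34.5625 dBFS.

-34.5625 dBFS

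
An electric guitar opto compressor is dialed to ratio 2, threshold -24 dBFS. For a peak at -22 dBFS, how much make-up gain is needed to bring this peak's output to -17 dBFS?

6 dB

Overshoot 2 dB → 2/2 = 1 dB after compression, so the compressed level is -24 + 1 = -23 dBFS.
Make-up = target − compressed = -17 − (-23) = 6 dB.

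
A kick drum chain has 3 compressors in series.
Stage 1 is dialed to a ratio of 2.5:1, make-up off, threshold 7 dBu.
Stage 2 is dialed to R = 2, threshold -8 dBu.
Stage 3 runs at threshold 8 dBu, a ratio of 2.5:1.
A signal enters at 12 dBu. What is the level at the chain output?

Stage 1: 12 dBu is 5 dB over 7 dBu; at 2.5:1 that becomes 2 dB over, giving 9 dBu.
Stage 2: overshoot 17 dB → 17/2 = 8.5 dB → 0.5 dBu.
Stage 3: 0.5 dBu is at or below the 8 dBu threshold — no compression; output 0.5 dBu.

0.5 dBu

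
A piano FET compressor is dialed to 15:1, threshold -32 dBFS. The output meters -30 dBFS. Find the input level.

Post-compression overshoot = -30 − (-32) = 2 dB.
Input overshoot = R × output overshoot = 30 dB → input = -32 + 30 = -2 dBFS.

-2 dBFS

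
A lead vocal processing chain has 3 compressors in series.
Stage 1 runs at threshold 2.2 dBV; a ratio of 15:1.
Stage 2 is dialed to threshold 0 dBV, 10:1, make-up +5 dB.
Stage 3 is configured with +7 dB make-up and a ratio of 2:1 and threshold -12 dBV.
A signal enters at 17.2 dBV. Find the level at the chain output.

3.66 dBV

Stage 1: 15 dB above 2.2 dBV, reduced 15:1 to 1 dB above → 3.2 dBV.
Stage 2: 3.2 dBV is 3.2 dB over 0 dBV; at 10:1 that becomes 0.32 dB over, giving 0.32 dBV; +5 dB make-up → 5.32 dBV.
Stage 3: overshoot 17.32 dB → 17.32/2 = 8.66 dB → -3.34 dBV; +7 dB make-up → 3.66 dBV.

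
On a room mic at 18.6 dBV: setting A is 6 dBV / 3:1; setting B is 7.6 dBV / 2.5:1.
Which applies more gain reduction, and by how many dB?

A, by 1.8 dB

A: overshoot 12.6 dB → output overshoot 4.2 dB → GR 8.4 dB.
B: overshoot 11 dB → output overshoot 4.4 dB → GR 6.6 dB.
Difference: 1.8 dB in favour of A.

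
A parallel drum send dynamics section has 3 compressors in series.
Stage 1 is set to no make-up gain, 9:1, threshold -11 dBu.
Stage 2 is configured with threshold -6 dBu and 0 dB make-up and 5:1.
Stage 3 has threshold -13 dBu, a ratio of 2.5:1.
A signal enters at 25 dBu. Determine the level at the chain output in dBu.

-10.6 dBu

Stage 1: 36 dB above -11 dBu, reduced 9:1 to 4 dB above → -7 dBu.
Stage 2: below threshold (-7 ≤ -6); passes unchanged; output -7 dBu.
Stage 3: 6 dB above -13 dBu, reduced 2.5:1 to 2.4 dB above → -10.6 dBu.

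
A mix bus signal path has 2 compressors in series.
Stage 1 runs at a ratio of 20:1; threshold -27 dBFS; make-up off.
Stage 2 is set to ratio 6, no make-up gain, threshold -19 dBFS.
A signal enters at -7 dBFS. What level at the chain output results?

-26 dBFS

Stage 1: -7 dBFS is 20 dB over -27 dBFS; at 20:1 that becomes 1 dB over, giving -26 dBFS.
Stage 2: -26 dBFS is at or below the -19 dBFS threshold — no compression; output -26 dBFS.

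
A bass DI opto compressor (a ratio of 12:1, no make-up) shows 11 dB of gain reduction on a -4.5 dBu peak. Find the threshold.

Let T be the threshold. Output overshoot = (input overshoot)/R, so -15.5 − T = (-4.5 − T)/12.
12·(-15.5 − T) = -4.5 − T → 11·T = -186 − (-4.5) = -181.5.
T = -181.5/11 = -16.5 dBu.

-16.5 dBu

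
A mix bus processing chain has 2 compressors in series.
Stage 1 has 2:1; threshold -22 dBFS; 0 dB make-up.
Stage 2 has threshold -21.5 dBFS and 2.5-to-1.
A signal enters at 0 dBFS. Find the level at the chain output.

-17.3 dBFS

Stage 1: overshoot 22 dB → 22/2 = 11 dB → -11 dBFS.
Stage 2: overshoot 10.5 dB → 10.5/2.5 = 4.2 dB → -17.3 dBFS.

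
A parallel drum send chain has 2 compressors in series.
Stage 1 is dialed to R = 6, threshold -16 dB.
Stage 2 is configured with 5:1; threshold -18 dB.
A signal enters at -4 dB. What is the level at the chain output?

Stage 1: 12 dB above -16 dB, reduced 6:1 to 2 dB above → -14 dB.
Stage 2: overshoot 4 dB → 4/5 = 0.8 dB → -17.2 dB.

-17.2 dB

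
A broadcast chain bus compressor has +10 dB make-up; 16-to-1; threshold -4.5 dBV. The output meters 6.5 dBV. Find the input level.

Before make-up, the level was 6.5 − 10 = -3.5 dBV.
Post-compression overshoot = -3.5 − (-4.5) = 1 dB.
Input overshoot = R × output overshoot = 16 dB → input = -4.5 + 16 = 11.5 dBV.

11.5 dBV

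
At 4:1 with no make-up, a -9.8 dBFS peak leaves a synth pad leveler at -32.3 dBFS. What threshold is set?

-39.8 dBFS

Gain reduction = -9.8 − (-32.3) = 22.5 dB; output overshoot = GR / (R − 1) = 22.5 / 3 = 7.5 dB.
Threshold = output − output overshoot = -32.3 − 7.5 = -39.8 dBFS.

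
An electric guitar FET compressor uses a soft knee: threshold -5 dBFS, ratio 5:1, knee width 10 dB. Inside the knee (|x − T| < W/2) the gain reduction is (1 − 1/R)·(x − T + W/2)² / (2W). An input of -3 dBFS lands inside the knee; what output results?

-4.96 dBFS

x − T + W/2 = -3 − (-5) + 5 = 7.
GR = (1 − 1/5) × 7² / 20 = 0.8 × 49 / 20 = 1.96 dB.
Output = -3 − 1.96 = -4.96 dBFS.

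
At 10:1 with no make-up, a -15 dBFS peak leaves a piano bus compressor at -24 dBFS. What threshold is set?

Input is 10 dB above T (since output overshoot × R = input overshoot: (-24 − T)·10 = -15 − T gives T = -25 dBFS).
Check: -25 + (-15 − (-25))/10 = -25 + 1 = -24 dBFS. ✓

-25 dBFS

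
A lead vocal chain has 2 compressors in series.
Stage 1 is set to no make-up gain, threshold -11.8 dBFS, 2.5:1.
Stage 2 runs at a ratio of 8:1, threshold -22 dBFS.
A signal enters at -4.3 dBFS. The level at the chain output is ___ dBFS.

Stage 1: -4.3 dBFS is 7.5 dB over -11.8 dBFS; at 2.5:1 that becomes 3 dB over, giving -8.8 dBFS.
Stage 2: overshoot 13.2 dB → 13.2/8 = 1.65 dB → -20.35 dBFS.

-20.35 dBFS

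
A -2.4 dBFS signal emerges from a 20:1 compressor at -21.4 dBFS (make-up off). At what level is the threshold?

-22.4 dBFS

Input is 20 dB above T (since output overshoot × R = input overshoot: (-21.4 − T)·20 = -2.4 − T gives T = -22.4 dBFS).
Check: -22.4 + (-2.4 − (-22.4))/20 = -22.4 + 1 = -21.4 dBFS. ✓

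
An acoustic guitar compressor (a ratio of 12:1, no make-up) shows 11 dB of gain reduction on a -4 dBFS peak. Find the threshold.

Let T be the threshold. Output overshoot = (input overshoot)/R, so -15 − T = (-4 − T)/12.
12·(-15 − T) = -4 − T → 11·T = -180 − (-4) = -176.
T = -176/11 = -16 dBFS.

-16 dBFS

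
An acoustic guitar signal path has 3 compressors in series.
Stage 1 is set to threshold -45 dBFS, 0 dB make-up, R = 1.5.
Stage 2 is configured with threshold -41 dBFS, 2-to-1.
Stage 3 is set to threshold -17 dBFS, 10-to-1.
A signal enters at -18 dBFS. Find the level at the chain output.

-34 dBFS

Stage 1: overshoot 27 dB → 27/1.5 = 18 dB → -27 dBFS.
Stage 2: overshoot 14 dB → 14/2 = 7 dB → -34 dBFS.
Stage 3: -34 dBFS is at or below the -17 dBFS threshold — no compression; output -34 dBFS.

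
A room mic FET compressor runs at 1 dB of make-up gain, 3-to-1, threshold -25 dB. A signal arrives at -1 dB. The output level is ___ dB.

-1 dB sits 24 dB over threshold.
At 3:1 the overshoot is divided by 3, leaving 8 dB above threshold.
Output = -25 + 8 = -17 dB; make-up adds 1 dB, giving -16 dB.

-16 dB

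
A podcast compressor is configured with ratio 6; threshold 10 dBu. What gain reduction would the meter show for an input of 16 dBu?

The signal is 6 dB above threshold.
After 6:1 compression the overshoot becomes 6/6 = 1 dB.
So the signal is attenuated by 6 − 1 = 5 dB.

5 dB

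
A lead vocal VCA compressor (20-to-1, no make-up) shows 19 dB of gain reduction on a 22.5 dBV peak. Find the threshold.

2.5 dBV

Gain reduction = 22.5 − 3.5 = 19 dB; output overshoot = GR / (R − 1) = 19 / 19 = 1 dB.
Threshold = output − output overshoot = 3.5 − 1 = 2.5 dBV.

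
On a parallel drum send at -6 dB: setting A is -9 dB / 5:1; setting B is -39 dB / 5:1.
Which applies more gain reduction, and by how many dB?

B, by 24 dB

A: GR = 3 − 3/5 = 2.4 dB.
B: GR = 33 − 33/5 = 26.4 dB.
B reduces 24 dB more.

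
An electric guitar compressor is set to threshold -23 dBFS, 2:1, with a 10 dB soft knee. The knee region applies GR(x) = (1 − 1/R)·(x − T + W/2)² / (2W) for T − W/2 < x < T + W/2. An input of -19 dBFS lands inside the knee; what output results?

-21.025 dBFS

x − T + W/2 = -19 − (-23) + 5 = 9.
GR = (1 − 1/2) × 9² / 20 = 0.5 × 81 / 20 = 2.025 dB.
Output = -19 − 2.025 = -21.025 dBFS.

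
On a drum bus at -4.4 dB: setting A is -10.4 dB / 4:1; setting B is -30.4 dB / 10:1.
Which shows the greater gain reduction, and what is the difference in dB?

B, by 18.9 dB

A: 6 dB over, compressed to 1.5 dB over, so 4.5 dB of GR.
B: 26 dB over, compressed to 2.6 dB over, so 23.4 dB of GR.
B reduces 18.9 dB more.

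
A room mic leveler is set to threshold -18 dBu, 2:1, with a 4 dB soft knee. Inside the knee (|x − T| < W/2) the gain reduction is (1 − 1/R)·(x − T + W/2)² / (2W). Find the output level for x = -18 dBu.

-18.25 dBu

x − T + W/2 = -18 − (-18) + 2 = 2.
GR = (1 − 1/2) × 2² / 8 = 0.5 × 4 / 8 = 0.25 dB.
Output = -18 − 0.25 = -18.25 dBu.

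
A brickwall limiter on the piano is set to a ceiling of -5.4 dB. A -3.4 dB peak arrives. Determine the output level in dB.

A brickwall limiter is an ∞:1 compressor: any input above the ceiling is clamped to -5.4 dB.

-5.4 dB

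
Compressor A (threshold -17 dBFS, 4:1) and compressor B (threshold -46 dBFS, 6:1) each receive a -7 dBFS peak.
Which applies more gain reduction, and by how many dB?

B, by 25 dB

A: GR = 10 − 10/4 = 7.5 dB.
B: GR = 39 − 39/6 = 32.5 dB.
Difference: 25 dB in favour of B.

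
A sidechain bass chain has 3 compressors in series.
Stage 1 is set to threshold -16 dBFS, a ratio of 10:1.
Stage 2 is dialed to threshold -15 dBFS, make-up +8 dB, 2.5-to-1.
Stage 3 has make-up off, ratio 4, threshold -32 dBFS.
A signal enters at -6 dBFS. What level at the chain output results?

Stage 1: 10 dB above -16 dBFS, reduced 10:1 to 1 dB above → -15 dBFS.
Stage 2: below threshold (-15 ≤ -15); passes unchanged; make-up brings it to -7 dBFS.
Stage 3: 25 dB above -32 dBFS, reduced 4:1 to 6.25 dB above → -25.75 dBFS.

-25.75 dBFS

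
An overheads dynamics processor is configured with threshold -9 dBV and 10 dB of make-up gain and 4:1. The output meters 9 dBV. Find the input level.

Before make-up, the level was 9 − 10 = -1 dBV.
Post-compression overshoot = -1 − (-9) = 8 dB.
Undo the ratio: input overshoot = 8 × 4 = 32 dB, giving input = 23 dBV.

23 dBV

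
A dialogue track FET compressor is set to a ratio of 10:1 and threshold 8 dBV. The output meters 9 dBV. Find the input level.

That's 1 dB above the 8 dBV threshold.
Undo the ratio: input overshoot = 1 × 10 = 10 dB, giving input = 18 dBV.

18 dBV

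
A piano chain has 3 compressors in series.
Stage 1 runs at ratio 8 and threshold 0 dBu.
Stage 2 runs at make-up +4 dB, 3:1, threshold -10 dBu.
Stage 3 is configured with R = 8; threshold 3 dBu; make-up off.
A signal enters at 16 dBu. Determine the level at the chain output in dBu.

-2 dBu

Stage 1: 16 dB above 0 dBu, reduced 8:1 to 2 dB above → 2 dBu.
Stage 2: 12 dB above -10 dBu, reduced 3:1 to 4 dB above → -6 dBu; +4 dB make-up → -2 dBu.
Stage 3: below threshold (-2 ≤ 3); passes unchanged; output -2 dBu.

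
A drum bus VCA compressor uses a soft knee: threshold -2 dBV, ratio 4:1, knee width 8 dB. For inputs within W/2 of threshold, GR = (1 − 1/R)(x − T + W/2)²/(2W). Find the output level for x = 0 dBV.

x − T + W/2 = 0 − (-2) + 4 = 6.
GR = (1 − 1/4) × 6² / 16 = 0.75 × 36 / 16 = 1.6875 dB.
Output = 0 − 1.6875 = -1.6875 dBV.

-1.6875 dBV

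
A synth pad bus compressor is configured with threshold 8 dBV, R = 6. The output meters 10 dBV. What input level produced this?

The compressed level sits 10 − 8 = 2 dB over threshold.
Undo the ratio: input overshoot = 2 × 6 = 12 dB, giving input = 20 dBV.

20 dBV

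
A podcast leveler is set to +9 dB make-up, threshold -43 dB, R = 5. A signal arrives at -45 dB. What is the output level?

-45 dB is 2 dB below the -43 dB threshold, so no gain reduction is applied.
Make-up gain adds 9 dB: -45 + 9 = -36 dB.

-36 dB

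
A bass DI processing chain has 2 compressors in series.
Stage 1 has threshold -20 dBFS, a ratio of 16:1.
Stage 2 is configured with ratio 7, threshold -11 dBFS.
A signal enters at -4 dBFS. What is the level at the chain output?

Stage 1: 16 dB above -20 dBFS, reduced 16:1 to 1 dB above → -19 dBFS.
Stage 2: -19 dBFS ≤ -11 dBFS, so stage 2 doesn't engage; output -19 dBFS.

-19 dBFS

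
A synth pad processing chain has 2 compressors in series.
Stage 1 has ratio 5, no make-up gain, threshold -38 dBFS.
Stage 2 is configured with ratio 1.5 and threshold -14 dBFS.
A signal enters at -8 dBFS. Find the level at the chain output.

Stage 1: 30 dB above -38 dBFS, reduced 5:1 to 6 dB above → -32 dBFS.
Stage 2: -32 dBFS is at or below the -14 dBFS threshold — no compression; output -32 dBFS.

-32 dBFS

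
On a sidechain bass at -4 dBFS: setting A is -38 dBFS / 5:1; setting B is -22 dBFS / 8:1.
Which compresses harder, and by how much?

A: overshoot 34 dB → output overshoot 6.8 dB → GR 27.2 dB.
B: overshoot 18 dB → output overshoot 2.25 dB → GR 15.75 dB.
A reduces 11.45 dB more.

A, by 11.45 dB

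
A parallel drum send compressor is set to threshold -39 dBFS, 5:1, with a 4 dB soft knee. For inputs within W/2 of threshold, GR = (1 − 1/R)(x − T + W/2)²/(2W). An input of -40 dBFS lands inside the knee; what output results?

x − T + W/2 = -40 − (-39) + 2 = 1.
GR = (1 − 1/5) × 1² / 8 = 0.8 × 1 / 8 = 0.1 dB.
Output = -40 − 0.1 = -40.1 dBFS.

-40.1 dBFS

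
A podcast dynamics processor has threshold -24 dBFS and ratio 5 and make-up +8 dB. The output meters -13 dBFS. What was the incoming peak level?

-9 dBFS

Remove make-up: -13 − 8 = -21 dBFS.
Post-compression overshoot = -21 − (-24) = 3 dB.
Undo the ratio: input overshoot = 3 × 5 = 15 dB, giving input = -9 dBFS.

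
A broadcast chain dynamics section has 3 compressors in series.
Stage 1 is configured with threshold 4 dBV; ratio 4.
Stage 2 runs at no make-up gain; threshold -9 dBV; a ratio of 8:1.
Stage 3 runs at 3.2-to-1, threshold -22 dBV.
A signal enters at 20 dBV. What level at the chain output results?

Stage 1: 20 dBV is 16 dB over 4 dBV; at 4:1 that becomes 4 dB over, giving 8 dBV.
Stage 2: overshoot 17 dB → 17/8 = 2.125 dB → -6.875 dBV.
Stage 3: -6.875 dBV is 15.125 dB over -22 dBV; at 3.2:1 that becomes 4.726562 dB over, giving -17.273438 dBV.

-17.273438 dBV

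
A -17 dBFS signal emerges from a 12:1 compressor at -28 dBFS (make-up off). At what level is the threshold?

-29 dBFS

Input is 12 dB above T (since output overshoot × R = input overshoot: (-28 − T)·12 = -17 − T gives T = -29 dBFS).
Check: -29 + (-17 − (-29))/12 = -29 + 1 = -28 dBFS. ✓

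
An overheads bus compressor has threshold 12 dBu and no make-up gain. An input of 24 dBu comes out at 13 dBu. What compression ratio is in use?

Input overshoot = 24 − 12 = 12 dB; output overshoot = 13 − 12 = 1 dB.
Ratio = 12 / 1 = 12.

12:1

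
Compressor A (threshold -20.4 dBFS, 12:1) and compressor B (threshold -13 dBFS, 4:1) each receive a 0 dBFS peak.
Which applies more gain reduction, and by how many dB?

A: GR = 20.4 − 20.4/12 = 18.7 dB.
B: GR = 13 − 13/4 = 9.75 dB.
A applies 8.95 dB more gain reduction.

A, by 8.95 dB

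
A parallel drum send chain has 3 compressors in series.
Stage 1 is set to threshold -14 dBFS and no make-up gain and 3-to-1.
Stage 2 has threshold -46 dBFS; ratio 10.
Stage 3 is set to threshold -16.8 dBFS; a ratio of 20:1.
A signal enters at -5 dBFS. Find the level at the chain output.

Stage 1: overshoot 9 dB → 9/3 = 3 dB → -11 dBFS.
Stage 2: -11 dBFS is 35 dB over -46 dBFS; at 10:1 that becomes 3.5 dB over, giving -42.5 dBFS.
Stage 3: below threshold (-42.5 ≤ -16.8); passes unchanged; output -42.5 dBFS.

-42.5 dBFS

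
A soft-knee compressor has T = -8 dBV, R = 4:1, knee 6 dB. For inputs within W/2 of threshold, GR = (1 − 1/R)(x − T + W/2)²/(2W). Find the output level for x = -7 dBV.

x − T + W/2 = -7 − (-8) + 3 = 4.
GR = (1 − 1/4) × 4² / 12 = 0.75 × 16 / 12 = 1 dB.
Output = -7 − 1 = -8 dBV.

-8 dBV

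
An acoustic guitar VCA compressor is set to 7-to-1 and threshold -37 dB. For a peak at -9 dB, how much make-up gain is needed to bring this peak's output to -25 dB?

Without make-up, output = threshold + overshoot/7 = -37 + 4 = -33 dB.
Gap to target: 8 dB.

8 dB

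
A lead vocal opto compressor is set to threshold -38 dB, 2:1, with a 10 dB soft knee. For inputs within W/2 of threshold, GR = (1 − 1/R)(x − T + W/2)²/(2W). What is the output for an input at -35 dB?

-36.6 dB

x − T + W/2 = -35 − (-38) + 5 = 8.
GR = (1 − 1/2) × 8² / 20 = 0.5 × 64 / 20 = 1.6 dB.
Output = -35 − 1.6 = -36.6 dB.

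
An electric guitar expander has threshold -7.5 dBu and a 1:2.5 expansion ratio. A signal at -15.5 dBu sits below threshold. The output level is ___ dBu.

-27.5 dBu

Undershoot = (-7.5) − (-15.5) = 8 dB.
At 1:2.5, that expands to 20 dB under threshold.
Output = -7.5 − 20 = -27.5 dBu.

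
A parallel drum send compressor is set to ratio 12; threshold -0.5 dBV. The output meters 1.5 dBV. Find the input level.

That's 2 dB above the -0.5 dBV threshold.
Input overshoot = R × output overshoot = 24 dB → input = -0.5 + 24 = 23.5 dBV.

23.5 dBV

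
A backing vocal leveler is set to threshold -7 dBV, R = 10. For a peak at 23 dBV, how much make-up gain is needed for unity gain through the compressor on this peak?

27 dB

Overshoot 30 dB → 30/10 = 3 dB after compression, so the compressed level is -7 + 3 = -4 dBV.
Make-up = target − compressed = 23 − (-4) = 27 dB.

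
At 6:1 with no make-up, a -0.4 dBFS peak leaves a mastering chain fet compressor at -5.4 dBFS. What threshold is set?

Gain reduction = -0.4 − (-5.4) = 5 dB; output overshoot = GR / (R − 1) = 5 / 5 = 1 dB.
Threshold = output − output overshoot = -5.4 − 1 = -6.4 dBFS.

-6.4 dBFS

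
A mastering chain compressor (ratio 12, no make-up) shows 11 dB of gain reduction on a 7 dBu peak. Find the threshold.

-5 dBu

Let T be the threshold. Output overshoot = (input overshoot)/R, so -4 − T = (7 − T)/12.
12·(-4 − T) = 7 − T → 11·T = -48 − 7 = -55.
T = -55/11 = -5 dBu.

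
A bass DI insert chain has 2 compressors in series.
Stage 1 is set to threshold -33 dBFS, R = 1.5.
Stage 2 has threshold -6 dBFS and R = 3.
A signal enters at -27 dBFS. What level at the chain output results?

Stage 1: 6 dB above -33 dBFS, reduced 1.5:1 to 4 dB above → -29 dBFS.
Stage 2: -29 dBFS ≤ -6 dBFS, so stage 2 doesn't engage; output -29 dBFS.

-29 dBFS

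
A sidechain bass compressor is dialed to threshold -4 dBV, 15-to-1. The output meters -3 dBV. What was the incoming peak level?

That's 1 dB above the -4 dBV threshold.
Undo the ratio: input overshoot = 1 × 15 = 15 dB, giving input = 11 dBV.

11 dBV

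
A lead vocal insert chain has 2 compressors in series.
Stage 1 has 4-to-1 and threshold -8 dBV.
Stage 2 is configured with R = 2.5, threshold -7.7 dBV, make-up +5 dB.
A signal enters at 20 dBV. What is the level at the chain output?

-0.02 dBV

Stage 1: overshoot 28 dB → 28/4 = 7 dB → -1 dBV.
Stage 2: overshoot 6.7 dB → 6.7/2.5 = 2.68 dB → -5.02 dBV; +5 dB make-up → -0.02 dBV.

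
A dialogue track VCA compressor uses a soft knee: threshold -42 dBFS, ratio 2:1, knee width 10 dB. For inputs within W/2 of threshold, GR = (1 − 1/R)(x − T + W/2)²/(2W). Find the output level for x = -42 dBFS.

x − T + W/2 = -42 − (-42) + 5 = 5.
GR = (1 − 1/2) × 5² / 20 = 0.5 × 25 / 20 = 0.625 dB.
Output = -42 − 0.625 = -42.625 dBFS.

-42.625 dBFS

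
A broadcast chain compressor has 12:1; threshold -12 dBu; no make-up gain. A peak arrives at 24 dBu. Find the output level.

-9 dBu

The input is 36 dB above the -12 dBu threshold.
At 12:1 the overshoot is divided by 12, leaving 3 dB above threshold.
Output = -12 + 3 = -9 dBu.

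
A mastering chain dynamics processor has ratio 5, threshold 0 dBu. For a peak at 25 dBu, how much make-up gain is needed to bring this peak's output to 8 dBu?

3 dB

Without make-up, output = threshold + overshoot/5 = 0 + 5 = 5 dBu.
Gap to target: 3 dB.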